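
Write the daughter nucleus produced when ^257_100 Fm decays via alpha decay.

Cf-253

Alpha decay: mass number changes by -4, atomic number by -2.
A: 257 − 4 = 253; Z: 100 − 2 = 98.
Z = 98 is californium, so the daughter is ^253_98 Cf.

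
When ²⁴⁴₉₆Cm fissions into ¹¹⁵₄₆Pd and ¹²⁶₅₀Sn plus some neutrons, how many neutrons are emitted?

Conserve mass number: 244 = 115 + 126 + k, so k = 244 − 241 = 3.
Check atomic number: 96 = 46 + 50 + 0 = 96. ✓

3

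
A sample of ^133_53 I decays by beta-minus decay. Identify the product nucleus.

Beta-minus decay: mass number changes by +0, atomic number by +1.
A: 133 = 133; Z: 53 + 1 = 54.
Z = 54 is xenon, so the daughter is ^133_54 Xe.

Xe-133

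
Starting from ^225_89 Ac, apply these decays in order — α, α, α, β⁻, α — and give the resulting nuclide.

Start: (A, Z) = (225, 89).
After α: (221, 87).
After α: (217, 85).
After α: (213, 83).
After β⁻: (213, 84).
After α: (209, 82).
Z = 82 is lead.

Pb-209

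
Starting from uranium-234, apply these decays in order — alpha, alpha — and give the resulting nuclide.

Ra-226

Start: (A, Z) = (234, 92).
After α: (230, 90).
After α: (226, 88).
Z = 88 is radium.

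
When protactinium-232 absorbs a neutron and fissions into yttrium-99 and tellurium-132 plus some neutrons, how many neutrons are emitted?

Conserve mass number: 233 = 99 + 132 + k, so k = 233 − 231 = 2.
Check atomic number: 91 = 39 + 52 + 0 = 91. ✓

2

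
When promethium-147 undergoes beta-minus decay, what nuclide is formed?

Sm-147

Beta-minus decay: mass number changes by +0, atomic number by +1.
A: 147 = 147; Z: 61 + 1 = 62.
Z = 62 is samarium, so the daughter is samarium-147.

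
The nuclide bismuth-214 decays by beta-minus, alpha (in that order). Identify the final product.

Pb-210

Start: (A, Z) = (214, 83).
After β⁻: (214, 84).
After α: (210, 82).
Z = 82 is lead.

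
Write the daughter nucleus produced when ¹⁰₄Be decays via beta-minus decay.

B-10

Beta-minus decay: mass number changes by +0, atomic number by +1.
A: 10 = 10; Z: 4 + 1 = 5.
Z = 5 is boron, so the daughter is ¹⁰₅B.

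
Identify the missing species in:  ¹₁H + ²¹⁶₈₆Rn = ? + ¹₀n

Conserve mass number: 1 + 216 = A + 1, so A = 216.
Conserve atomic number: 1 + 86 = Z + 0, so Z = 87.
Z = 87 is francium, so the species is ²¹⁶₈₇Fr.

Fr-216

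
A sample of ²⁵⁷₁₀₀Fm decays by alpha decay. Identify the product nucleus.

Alpha decay: mass number changes by -4, atomic number by -2.
A: 257 − 4 = 253; Z: 100 − 2 = 98.
Z = 98 is californium, so the daughter is ²⁵³₉₈Cf.

Cf-253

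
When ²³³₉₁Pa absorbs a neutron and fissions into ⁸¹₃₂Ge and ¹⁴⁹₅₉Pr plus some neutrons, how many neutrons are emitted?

4

Conserve mass number: 234 = 81 + 149 + k, so k = 234 − 230 = 4.
Check atomic number: 91 = 32 + 59 + 0 = 91. ✓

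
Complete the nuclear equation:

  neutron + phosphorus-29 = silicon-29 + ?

proton

Conserve mass number: 1 + 29 = 29 + A, so A = 1.
Conserve atomic number: 0 + 15 = 14 + Z, so Z = 1.
A = 1 and Z = 1 is hydrogen-1 — a proton.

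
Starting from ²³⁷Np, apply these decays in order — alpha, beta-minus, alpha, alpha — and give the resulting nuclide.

Ra-225

Start: (A, Z) = (237, 93).
After α: (233, 91).
After β⁻: (233, 92).
After α: (229, 90).
After α: (225, 88).
Z = 88 is radium.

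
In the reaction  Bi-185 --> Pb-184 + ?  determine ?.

Conserve mass number: 185 = 184 + A, so A = 1.
Conserve atomic number: 83 = 82 + Z, so Z = 1.
A = 1 and Z = 1 is H-1 — a proton.

proton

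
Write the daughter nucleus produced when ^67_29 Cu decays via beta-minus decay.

Beta-minus decay: mass number changes by +0, atomic number by +1.
A: 67 = 67; Z: 29 + 1 = 30.
Z = 30 is zinc, so the daughter is ^67_30 Zn.

Zn-67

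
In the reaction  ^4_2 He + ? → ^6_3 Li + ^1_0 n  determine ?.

Conserve mass number: 4 + A = 6 + 1, so A = 3.
Conserve atomic number: 2 + Z = 3 + 0, so Z = 1.
A = 3 and Z = 1 is ^3_1 H — a triton.

triton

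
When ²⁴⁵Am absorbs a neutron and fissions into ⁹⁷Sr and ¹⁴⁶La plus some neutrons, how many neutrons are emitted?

Conserve mass number: 246 = 97 + 146 + k, so k = 246 − 243 = 3.
Check atomic number: 95 = 38 + 57 + 0 = 95. ✓

3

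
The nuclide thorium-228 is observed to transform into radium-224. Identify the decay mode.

alpha decay

ΔA = 224 − 228 = -4; ΔZ = 88 − 90 = -2.
A drops by 4 and Z drops by 2 — the signature of alpha emission.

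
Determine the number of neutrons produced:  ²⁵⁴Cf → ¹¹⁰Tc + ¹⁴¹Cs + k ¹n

Conserve mass number: 254 = 110 + 141 + k, so k = 254 − 251 = 3.
Check atomic number: 98 = 43 + 55 + 0 = 98. ✓

3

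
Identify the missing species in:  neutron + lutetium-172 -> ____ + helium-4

Tm-169

Conserve mass number: 1 + 172 = A + 4, so A = 169.
Conserve atomic number: 0 + 71 = Z + 2, so Z = 69.
Z = 69 is thulium, so the species is thulium-169.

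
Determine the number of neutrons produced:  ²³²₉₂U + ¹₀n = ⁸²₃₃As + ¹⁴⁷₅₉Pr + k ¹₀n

4

Conserve mass number: 233 = 82 + 147 + k, so k = 233 − 229 = 4.
Check atomic number: 92 = 33 + 59 + 0 = 92. ✓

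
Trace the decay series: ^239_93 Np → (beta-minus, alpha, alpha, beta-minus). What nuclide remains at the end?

Pa-231

Start: (A, Z) = (239, 93).
After β⁻: (239, 94).
After α: (235, 92).
After α: (231, 90).
After β⁻: (231, 91).
Z = 91 is protactinium.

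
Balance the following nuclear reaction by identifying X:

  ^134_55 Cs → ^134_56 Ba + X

Conserve mass number: 134 = 134 + A, so A = 0.
Conserve atomic number: 55 = 56 + Z, so Z = -1.
A = 0 and Z = -1 is ^0_-1 e — a beta-minus particle.

beta-minus particle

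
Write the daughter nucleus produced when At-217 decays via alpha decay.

Bi-213

Alpha decay: mass number changes by -4, atomic number by -2.
A: 217 − 4 = 213; Z: 85 − 2 = 83.
Z = 83 is bismuth, so the daughter is Bi-213.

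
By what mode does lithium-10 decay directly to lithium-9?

neutron emission

ΔA = 9 − 10 = -1; ΔZ = 3 − 3 = +0.
A drops by 1 with Z unchanged — a neutron was emitted.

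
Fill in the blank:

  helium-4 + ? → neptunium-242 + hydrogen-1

U-239

Conserve mass number: 4 + A = 242 + 1, so A = 239.
Conserve atomic number: 2 + Z = 93 + 1, so Z = 92.
Z = 92 is uranium, so the species is uranium-239.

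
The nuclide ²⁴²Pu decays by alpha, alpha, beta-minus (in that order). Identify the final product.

Start: (A, Z) = (242, 94).
After α: (238, 92).
After α: (234, 90).
After β⁻: (234, 91).
Z = 91 is protactinium.

Pa-234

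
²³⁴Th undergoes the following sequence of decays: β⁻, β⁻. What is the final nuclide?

U-234

Start: (A, Z) = (234, 90).
After β⁻: (234, 91).
After β⁻: (234, 92).
Z = 92 is uranium.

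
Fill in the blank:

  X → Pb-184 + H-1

Conserve mass number: A = 184 + 1, so A = 185.
Conserve atomic number: Z = 82 + 1, so Z = 83.
Z = 83 is bismuth, so the species is Bi-185.

Bi-185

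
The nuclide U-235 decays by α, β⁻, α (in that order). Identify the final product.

Start: (A, Z) = (235, 92).
After α: (231, 90).
After β⁻: (231, 91).
After α: (227, 89).
Z = 89 is actinium.

Ac-227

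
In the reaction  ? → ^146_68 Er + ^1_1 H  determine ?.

Conserve mass number: A = 146 + 1, so A = 147.
Conserve atomic number: Z = 68 + 1, so Z = 69.
Z = 69 is thulium, so the species is ^147_69 Tm.

Tm-147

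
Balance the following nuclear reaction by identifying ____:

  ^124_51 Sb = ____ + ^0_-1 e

Conserve mass number: 124 = A + 0, so A = 124.
Conserve atomic number: 51 = Z − 1, so Z = 52.
Z = 52 is tellurium, so the species is ^124_52 Te.

Te-124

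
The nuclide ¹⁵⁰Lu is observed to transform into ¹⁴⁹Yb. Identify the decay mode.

ΔA = 149 − 150 = -1; ΔZ = 70 − 71 = -1.
A drops by 1 and Z drops by 1 — a proton was emitted.

proton emission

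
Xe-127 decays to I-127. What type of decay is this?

beta-plus decay or electron capture

ΔA = 127 − 127 = 0; ΔZ = 53 − 54 = -1.
A is unchanged and Z drops by 1 — a proton has become a neutron (β⁺ emission or electron capture).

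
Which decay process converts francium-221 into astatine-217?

alpha decay

ΔA = 217 − 221 = -4; ΔZ = 85 − 87 = -2.
A drops by 4 and Z drops by 2 — the signature of alpha emission.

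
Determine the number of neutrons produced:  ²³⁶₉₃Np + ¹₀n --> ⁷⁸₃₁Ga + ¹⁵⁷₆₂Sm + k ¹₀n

Conserve mass number: 237 = 78 + 157 + k, so k = 237 − 235 = 2.
Check atomic number: 93 = 31 + 62 + 0 = 93. ✓

2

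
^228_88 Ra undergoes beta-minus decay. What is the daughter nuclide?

Beta-minus decay: mass number changes by +0, atomic number by +1.
A: 228 = 228; Z: 88 + 1 = 89.
Z = 89 is actinium, so the daughter is ^228_89 Ac.

Ac-228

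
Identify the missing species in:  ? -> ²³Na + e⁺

Mg-23

Conserve mass number: A = 23 + 0, so A = 23.
Conserve atomic number: Z = 11 + 1, so Z = 12.
Z = 12 is magnesium, so the species is ²³Mg.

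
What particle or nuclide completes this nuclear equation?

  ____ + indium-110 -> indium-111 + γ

Conserve mass number: A + 110 = 111 + 0, so A = 1.
Conserve atomic number: Z + 49 = 49 + 0, so Z = 0.
A = 1 and Z = 0 is neutron — a neutron.

neutron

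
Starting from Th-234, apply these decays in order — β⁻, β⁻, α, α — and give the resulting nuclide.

Ra-226

Start: (A, Z) = (234, 90).
After β⁻: (234, 91).
After β⁻: (234, 92).
After α: (230, 90).
After α: (226, 88).
Z = 88 is radium.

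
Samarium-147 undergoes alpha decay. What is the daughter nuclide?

Nd-143

Alpha decay: mass number changes by -4, atomic number by -2.
A: 147 − 4 = 143; Z: 62 − 2 = 60.
Z = 60 is neodymium, so the daughter is neodymium-143.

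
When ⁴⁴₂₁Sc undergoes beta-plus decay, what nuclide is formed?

Ca-44

Beta-plus decay: mass number changes by +0, atomic number by -1.
A: 44 = 44; Z: 21 − 1 = 20.
Z = 20 is calcium, so the daughter is ⁴⁴₂₀Ca.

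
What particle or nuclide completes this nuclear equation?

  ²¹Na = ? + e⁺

Ne-21

Conserve mass number: 21 = A + 0, so A = 21.
Conserve atomic number: 11 = Z + 1, so Z = 10.
Z = 10 is neon, so the species is ²¹Ne.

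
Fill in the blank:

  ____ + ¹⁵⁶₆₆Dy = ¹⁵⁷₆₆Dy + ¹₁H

Conserve mass number: A + 156 = 157 + 1, so A = 2.
Conserve atomic number: Z + 66 = 66 + 1, so Z = 1.
A = 2 and Z = 1 is ²₁H — a deuteron.

deuteron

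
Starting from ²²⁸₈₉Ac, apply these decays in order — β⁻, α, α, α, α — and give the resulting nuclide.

Pb-212

Start: (A, Z) = (228, 89).
After β⁻: (228, 90).
After α: (224, 88).
After α: (220, 86).
After α: (216, 84).
After α: (212, 82).
Z = 82 is lead.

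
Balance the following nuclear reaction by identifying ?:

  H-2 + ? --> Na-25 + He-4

Conserve mass number: 2 + A = 25 + 4, so A = 27.
Conserve atomic number: 1 + Z = 11 + 2, so Z = 12.
Z = 12 is magnesium, so the species is Mg-27.

Mg-27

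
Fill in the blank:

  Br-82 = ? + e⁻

Kr-82

Conserve mass number: 82 = A + 0, so A = 82.
Conserve atomic number: 35 = Z − 1, so Z = 36.
Z = 36 is krypton, so the species is Kr-82.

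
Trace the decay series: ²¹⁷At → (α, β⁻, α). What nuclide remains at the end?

Pb-209

Start: (A, Z) = (217, 85).
After α: (213, 83).
After β⁻: (213, 84).
After α: (209, 82).
Z = 82 is lead.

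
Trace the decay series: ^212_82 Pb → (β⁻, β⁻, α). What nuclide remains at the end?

Start: (A, Z) = (212, 82).
After β⁻: (212, 83).
After β⁻: (212, 84).
After α: (208, 82).
Z = 82 is lead.

Pb-208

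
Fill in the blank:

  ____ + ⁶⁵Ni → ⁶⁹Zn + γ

alpha particle

Conserve mass number: A + 65 = 69 + 0, so A = 4.
Conserve atomic number: Z + 28 = 30 + 0, so Z = 2.
A = 4 and Z = 2 is ⁴He — an alpha particle.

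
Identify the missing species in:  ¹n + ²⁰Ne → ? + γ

Ne-21

Conserve mass number: 1 + 20 = A + 0, so A = 21.
Conserve atomic number: 0 + 10 = Z + 0, so Z = 10.
Z = 10 is neon, so the species is ²¹Ne.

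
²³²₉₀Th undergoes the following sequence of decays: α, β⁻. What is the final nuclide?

Start: (A, Z) = (232, 90).
After α: (228, 88).
After β⁻: (228, 89).
Z = 89 is actinium.

Ac-228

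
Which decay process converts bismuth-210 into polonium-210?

ΔA = 210 − 210 = 0; ΔZ = 84 − 83 = +1.
A is unchanged and Z rises by 1 — a neutron has become a proton (β⁻ decay).

beta-minus decay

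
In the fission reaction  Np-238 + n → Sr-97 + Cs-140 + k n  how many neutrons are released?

2

Conserve mass number: 239 = 97 + 140 + k, so k = 239 − 237 = 2.
Check atomic number: 93 = 38 + 55 + 0 = 93. ✓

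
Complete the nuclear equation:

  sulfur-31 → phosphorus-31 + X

Conserve mass number: 31 = 31 + A, so A = 0.
Conserve atomic number: 16 = 15 + Z, so Z = 1.
A = 0 and Z = 1 is e⁺ — a positron.

positron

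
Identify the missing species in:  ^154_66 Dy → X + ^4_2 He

Gd-150

Conserve mass number: 154 = A + 4, so A = 150.
Conserve atomic number: 66 = Z + 2, so Z = 64.
Z = 64 is gadolinium, so the species is ^150_64 Gd.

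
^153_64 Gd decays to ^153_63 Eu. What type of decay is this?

beta-plus decay or electron capture

ΔA = 153 − 153 = 0; ΔZ = 63 − 64 = -1.
A is unchanged and Z drops by 1 — a proton has become a neutron (β⁺ emission or electron capture).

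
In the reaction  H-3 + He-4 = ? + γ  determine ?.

Conserve mass number: 3 + 4 = A + 0, so A = 7.
Conserve atomic number: 1 + 2 = Z + 0, so Z = 3.
Z = 3 is lithium, so the species is Li-7.

Li-7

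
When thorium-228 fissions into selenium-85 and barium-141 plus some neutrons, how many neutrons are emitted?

2

Conserve mass number: 228 = 85 + 141 + k, so k = 228 − 226 = 2.
Check atomic number: 90 = 34 + 56 + 0 = 90. ✓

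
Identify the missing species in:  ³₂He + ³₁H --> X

Li-6

Conserve mass number: 3 + 3 = A, so A = 6.
Conserve atomic number: 2 + 1 = Z, so Z = 3.
Z = 3 is lithium, so the species is ⁶₃Li.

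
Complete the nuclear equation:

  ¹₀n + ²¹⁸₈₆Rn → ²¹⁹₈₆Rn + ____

Conserve mass number: 1 + 218 = 219 + A, so A = 0.
Conserve atomic number: 0 + 86 = 86 + Z, so Z = 0.
A = 0 and Z = 0 is ⁰₀γ — a gamma ray.

gamma ray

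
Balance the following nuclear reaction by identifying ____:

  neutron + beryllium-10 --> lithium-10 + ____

proton

Conserve mass number: 1 + 10 = 10 + A, so A = 1.
Conserve atomic number: 0 + 4 = 3 + Z, so Z = 1.
A = 1 and Z = 1 is hydrogen-1 — a proton.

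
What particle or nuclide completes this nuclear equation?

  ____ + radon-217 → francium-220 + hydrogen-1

Conserve mass number: A + 217 = 220 + 1, so A = 4.
Conserve atomic number: Z + 86 = 87 + 1, so Z = 2.
A = 4 and Z = 2 is helium-4 — an alpha particle.

alpha particle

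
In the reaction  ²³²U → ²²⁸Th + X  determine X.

alpha particle

Conserve mass number: 232 = 228 + A, so A = 4.
Conserve atomic number: 92 = 90 + Z, so Z = 2.
A = 4 and Z = 2 is ⁴He — an alpha particle.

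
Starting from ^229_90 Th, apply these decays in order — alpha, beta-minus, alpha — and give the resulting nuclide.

Fr-221

Start: (A, Z) = (229, 90).
After α: (225, 88).
After β⁻: (225, 89).
After α: (221, 87).
Z = 87 is francium.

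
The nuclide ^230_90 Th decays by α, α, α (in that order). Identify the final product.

Start: (A, Z) = (230, 90).
After α: (226, 88).
After α: (222, 86).
After α: (218, 84).
Z = 84 is polonium.

Po-218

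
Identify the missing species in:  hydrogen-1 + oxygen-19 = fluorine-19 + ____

Conserve mass number: 1 + 19 = 19 + A, so A = 1.
Conserve atomic number: 1 + 8 = 9 + Z, so Z = 0.
A = 1 and Z = 0 is neutron — a neutron.

neutron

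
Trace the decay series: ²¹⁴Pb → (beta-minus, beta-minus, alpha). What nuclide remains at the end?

Start: (A, Z) = (214, 82).
After β⁻: (214, 83).
After β⁻: (214, 84).
After α: (210, 82).
Z = 82 is lead.

Pb-210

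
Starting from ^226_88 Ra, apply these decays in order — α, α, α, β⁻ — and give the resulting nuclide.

Start: (A, Z) = (226, 88).
After α: (222, 86).
After α: (218, 84).
After α: (214, 82).
After β⁻: (214, 83).
Z = 83 is bismuth.

Bi-214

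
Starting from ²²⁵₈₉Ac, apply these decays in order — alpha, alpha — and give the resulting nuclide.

At-217

Start: (A, Z) = (225, 89).
After α: (221, 87).
After α: (217, 85).
Z = 85 is astatine.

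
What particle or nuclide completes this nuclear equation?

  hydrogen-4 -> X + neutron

Conserve mass number: 4 = A + 1, so A = 3.
Conserve atomic number: 1 = Z + 0, so Z = 1.
A = 3 and Z = 1 is hydrogen-3 — a triton.

H-3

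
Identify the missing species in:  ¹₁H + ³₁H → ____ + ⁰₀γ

He-4

Conserve mass number: 1 + 3 = A + 0, so A = 4.
Conserve atomic number: 1 + 1 = Z + 0, so Z = 2.
A = 4 and Z = 2 is ⁴₂He — an alpha particle.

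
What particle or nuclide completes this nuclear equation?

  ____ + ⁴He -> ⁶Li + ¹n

triton

Conserve mass number: A + 4 = 6 + 1, so A = 3.
Conserve atomic number: Z + 2 = 3 + 0, so Z = 1.
A = 3 and Z = 1 is ³H — a triton.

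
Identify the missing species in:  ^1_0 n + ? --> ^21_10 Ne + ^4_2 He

Conserve mass number: 1 + A = 21 + 4, so A = 24.
Conserve atomic number: 0 + Z = 10 + 2, so Z = 12.
Z = 12 is magnesium, so the species is ^24_12 Mg.

Mg-24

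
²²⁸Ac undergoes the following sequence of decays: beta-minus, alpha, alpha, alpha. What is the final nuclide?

Start: (A, Z) = (228, 89).
After β⁻: (228, 90).
After α: (224, 88).
After α: (220, 86).
After α: (216, 84).
Z = 84 is polonium.

Po-216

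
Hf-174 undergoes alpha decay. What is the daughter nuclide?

Yb-170

Alpha decay: mass number changes by -4, atomic number by -2.
A: 174 − 4 = 170; Z: 72 − 2 = 70.
Z = 70 is ytterbium, so the daughter is Yb-170.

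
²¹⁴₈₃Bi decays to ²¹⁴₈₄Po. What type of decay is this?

beta-minus decay

ΔA = 214 − 214 = 0; ΔZ = 84 − 83 = +1.
A is unchanged and Z rises by 1 — a neutron has become a proton (β⁻ decay).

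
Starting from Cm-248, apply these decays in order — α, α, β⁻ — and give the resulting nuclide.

Start: (A, Z) = (248, 96).
After α: (244, 94).
After α: (240, 92).
After β⁻: (240, 93).
Z = 93 is neptunium.

Np-240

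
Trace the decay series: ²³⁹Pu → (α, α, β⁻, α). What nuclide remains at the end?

Start: (A, Z) = (239, 94).
After α: (235, 92).
After α: (231, 90).
After β⁻: (231, 91).
After α: (227, 89).
Z = 89 is actinium.

Ac-227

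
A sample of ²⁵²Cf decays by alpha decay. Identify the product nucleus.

Cm-248

Alpha decay: mass number changes by -4, atomic number by -2.
A: 252 − 4 = 248; Z: 98 − 2 = 96.
Z = 96 is curium, so the daughter is ²⁴⁸Cm.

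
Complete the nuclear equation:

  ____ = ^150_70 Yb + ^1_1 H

Lu-151

Conserve mass number: A = 150 + 1, so A = 151.
Conserve atomic number: Z = 70 + 1, so Z = 71.
Z = 71 is lutetium, so the species is ^151_71 Lu.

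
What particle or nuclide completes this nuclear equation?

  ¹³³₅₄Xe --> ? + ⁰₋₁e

Cs-133

Conserve mass number: 133 = A + 0, so A = 133.
Conserve atomic number: 54 = Z − 1, so Z = 55.
Z = 55 is caesium, so the species is ¹³³₅₅Cs.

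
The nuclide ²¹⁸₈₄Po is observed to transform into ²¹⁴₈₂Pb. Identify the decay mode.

alpha decay

ΔA = 214 − 218 = -4; ΔZ = 82 − 84 = -2.
A drops by 4 and Z drops by 2 — the signature of alpha emission.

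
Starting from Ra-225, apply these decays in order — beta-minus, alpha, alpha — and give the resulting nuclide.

Start: (A, Z) = (225, 88).
After β⁻: (225, 89).
After α: (221, 87).
After α: (217, 85).
Z = 85 is astatine.

At-217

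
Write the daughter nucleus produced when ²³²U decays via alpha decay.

Alpha decay: mass number changes by -4, atomic number by -2.
A: 232 − 4 = 228; Z: 92 − 2 = 90.
Z = 90 is thorium, so the daughter is ²²⁸Th.

Th-228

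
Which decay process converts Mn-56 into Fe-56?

ΔA = 56 − 56 = 0; ΔZ = 26 − 25 = +1.
A is unchanged and Z rises by 1 — a neutron has become a proton (β⁻ decay).

beta-minus decay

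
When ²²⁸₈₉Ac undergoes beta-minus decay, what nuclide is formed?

Beta-minus decay: mass number changes by +0, atomic number by +1.
A: 228 = 228; Z: 89 + 1 = 90.
Z = 90 is thorium, so the daughter is ²²⁸₉₀Th.

Th-228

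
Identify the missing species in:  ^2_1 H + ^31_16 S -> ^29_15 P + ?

Conserve mass number: 2 + 31 = 29 + A, so A = 4.
Conserve atomic number: 1 + 16 = 15 + Z, so Z = 2.
A = 4 and Z = 2 is ^4_2 He — an alpha particle.

alpha particle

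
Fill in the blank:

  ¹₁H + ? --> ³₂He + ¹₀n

Conserve mass number: 1 + A = 3 + 1, so A = 3.
Conserve atomic number: 1 + Z = 2 + 0, so Z = 1.
A = 3 and Z = 1 is ³₁H — a triton.

triton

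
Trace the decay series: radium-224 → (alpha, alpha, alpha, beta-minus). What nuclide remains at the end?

Bi-212

Start: (A, Z) = (224, 88).
After α: (220, 86).
After α: (216, 84).
After α: (212, 82).
After β⁻: (212, 83).
Z = 83 is bismuth.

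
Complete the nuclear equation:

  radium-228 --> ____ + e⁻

Ac-228

Conserve mass number: 228 = A + 0, so A = 228.
Conserve atomic number: 88 = Z − 1, so Z = 89.
Z = 89 is actinium, so the species is actinium-228.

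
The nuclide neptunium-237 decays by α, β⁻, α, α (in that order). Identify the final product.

Ra-225

Start: (A, Z) = (237, 93).
After α: (233, 91).
After β⁻: (233, 92).
After α: (229, 90).
After α: (225, 88).
Z = 88 is radium.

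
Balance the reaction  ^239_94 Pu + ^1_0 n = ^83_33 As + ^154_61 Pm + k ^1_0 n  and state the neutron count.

3

Conserve mass number: 240 = 83 + 154 + k, so k = 240 − 237 = 3.
Check atomic number: 94 = 33 + 61 + 0 = 94. ✓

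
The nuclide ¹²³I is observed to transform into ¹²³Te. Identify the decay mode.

ΔA = 123 − 123 = 0; ΔZ = 52 − 53 = -1.
A is unchanged and Z drops by 1 — a proton has become a neutron (β⁺ emission or electron capture).

beta-plus decay or electron capture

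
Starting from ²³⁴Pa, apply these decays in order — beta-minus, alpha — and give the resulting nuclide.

Th-230

Start: (A, Z) = (234, 91).
After β⁻: (234, 92).
After α: (230, 90).
Z = 90 is thorium.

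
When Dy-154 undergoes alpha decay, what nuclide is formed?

Gd-150

Alpha decay: mass number changes by -4, atomic number by -2.
A: 154 − 4 = 150; Z: 66 − 2 = 64.
Z = 64 is gadolinium, so the daughter is Gd-150.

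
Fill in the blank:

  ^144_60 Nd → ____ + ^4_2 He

Conserve mass number: 144 = A + 4, so A = 140.
Conserve atomic number: 60 = Z + 2, so Z = 58.
Z = 58 is cerium, so the species is ^140_58 Ce.

Ce-140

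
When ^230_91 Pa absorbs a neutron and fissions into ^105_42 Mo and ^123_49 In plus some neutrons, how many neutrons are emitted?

Conserve mass number: 231 = 105 + 123 + k, so k = 231 − 228 = 3.
Check atomic number: 91 = 42 + 49 + 0 = 91. ✓

3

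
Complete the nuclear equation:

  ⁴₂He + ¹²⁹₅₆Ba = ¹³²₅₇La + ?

Conserve mass number: 4 + 129 = 132 + A, so A = 1.
Conserve atomic number: 2 + 56 = 57 + Z, so Z = 1.
A = 1 and Z = 1 is ¹₁H — a proton.

proton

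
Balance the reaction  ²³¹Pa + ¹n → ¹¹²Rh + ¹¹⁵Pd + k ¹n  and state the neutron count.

5

Conserve mass number: 232 = 112 + 115 + k, so k = 232 − 227 = 5.
Check atomic number: 91 = 45 + 46 + 0 = 91. ✓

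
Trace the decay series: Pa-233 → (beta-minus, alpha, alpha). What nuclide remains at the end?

Start: (A, Z) = (233, 91).
After β⁻: (233, 92).
After α: (229, 90).
After α: (225, 88).
Z = 88 is radium.

Ra-225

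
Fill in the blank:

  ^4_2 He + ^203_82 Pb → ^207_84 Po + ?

gamma ray

Conserve mass number: 4 + 203 = 207 + A, so A = 0.
Conserve atomic number: 2 + 82 = 84 + Z, so Z = 0.
A = 0 and Z = 0 is ^0_0 γ — a gamma ray.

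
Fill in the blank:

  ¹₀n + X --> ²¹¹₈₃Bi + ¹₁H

Po-211

Conserve mass number: 1 + A = 211 + 1, so A = 211.
Conserve atomic number: 0 + Z = 83 + 1, so Z = 84.
Z = 84 is polonium, so the species is ²¹¹₈₄Po.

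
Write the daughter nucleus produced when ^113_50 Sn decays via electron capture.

In-113

Electron capture: mass number changes by +0, atomic number by -1.
A: 113 = 113; Z: 50 − 1 = 49.
Z = 49 is indium, so the daughter is ^113_49 In.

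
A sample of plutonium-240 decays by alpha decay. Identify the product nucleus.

Alpha decay: mass number changes by -4, atomic number by -2.
A: 240 − 4 = 236; Z: 94 − 2 = 92.
Z = 92 is uranium, so the daughter is uranium-236.

U-236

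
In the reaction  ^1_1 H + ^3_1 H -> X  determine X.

He-4

Conserve mass number: 1 + 3 = A, so A = 4.
Conserve atomic number: 1 + 1 = Z, so Z = 2.
A = 4 and Z = 2 is ^4_2 He — an alpha particle.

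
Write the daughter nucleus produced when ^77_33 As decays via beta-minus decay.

Beta-minus decay: mass number changes by +0, atomic number by +1.
A: 77 = 77; Z: 33 + 1 = 34.
Z = 34 is selenium, so the daughter is ^77_34 Se.

Se-77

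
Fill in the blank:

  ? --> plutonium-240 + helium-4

Cm-244

Conserve mass number: A = 240 + 4, so A = 244.
Conserve atomic number: Z = 94 + 2, so Z = 96.
Z = 96 is curium, so the species is curium-244.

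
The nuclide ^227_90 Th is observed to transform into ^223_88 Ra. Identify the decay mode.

ΔA = 223 − 227 = -4; ΔZ = 88 − 90 = -2.
A drops by 4 and Z drops by 2 — the signature of alpha emission.

alpha decay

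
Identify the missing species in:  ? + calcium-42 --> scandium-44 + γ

deuteron

Conserve mass number: A + 42 = 44 + 0, so A = 2.
Conserve atomic number: Z + 20 = 21 + 0, so Z = 1.
A = 2 and Z = 1 is hydrogen-2 — a deuteron.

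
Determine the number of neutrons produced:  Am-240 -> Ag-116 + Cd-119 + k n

Conserve mass number: 240 = 116 + 119 + k, so k = 240 − 235 = 5.
Check atomic number: 95 = 47 + 48 + 0 = 95. ✓

5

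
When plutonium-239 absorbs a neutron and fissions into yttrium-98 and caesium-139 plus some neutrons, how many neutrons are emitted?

3

Conserve mass number: 240 = 98 + 139 + k, so k = 240 − 237 = 3.
Check atomic number: 94 = 39 + 55 + 0 = 94. ✓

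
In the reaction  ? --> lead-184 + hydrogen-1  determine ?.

Conserve mass number: A = 184 + 1, so A = 185.
Conserve atomic number: Z = 82 + 1, so Z = 83.
Z = 83 is bismuth, so the species is bismuth-185.

Bi-185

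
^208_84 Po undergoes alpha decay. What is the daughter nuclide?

Pb-204

Alpha decay: mass number changes by -4, atomic number by -2.
A: 208 − 4 = 204; Z: 84 − 2 = 82.
Z = 82 is lead, so the daughter is ^204_82 Pb.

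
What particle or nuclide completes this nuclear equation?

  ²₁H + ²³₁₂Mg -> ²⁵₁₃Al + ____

gamma ray

Conserve mass number: 2 + 23 = 25 + A, so A = 0.
Conserve atomic number: 1 + 12 = 13 + Z, so Z = 0.
A = 0 and Z = 0 is ⁰₀γ — a gamma ray.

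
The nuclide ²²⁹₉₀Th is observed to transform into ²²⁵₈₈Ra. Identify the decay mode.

ΔA = 225 − 229 = -4; ΔZ = 88 − 90 = -2.
A drops by 4 and Z drops by 2 — the signature of alpha emission.

alpha decay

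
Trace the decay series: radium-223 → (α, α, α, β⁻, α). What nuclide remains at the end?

Tl-207

Start: (A, Z) = (223, 88).
After α: (219, 86).
After α: (215, 84).
After α: (211, 82).
After β⁻: (211, 83).
After α: (207, 81).
Z = 81 is thallium.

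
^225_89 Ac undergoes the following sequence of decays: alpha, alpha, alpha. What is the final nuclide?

Start: (A, Z) = (225, 89).
After α: (221, 87).
After α: (217, 85).
After α: (213, 83).
Z = 83 is bismuth.

Bi-213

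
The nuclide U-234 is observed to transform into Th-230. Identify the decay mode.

alpha decay

ΔA = 230 − 234 = -4; ΔZ = 90 − 92 = -2.
A drops by 4 and Z drops by 2 — the signature of alpha emission.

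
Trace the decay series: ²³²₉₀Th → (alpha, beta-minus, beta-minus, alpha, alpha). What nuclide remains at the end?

Start: (A, Z) = (232, 90).
After α: (228, 88).
After β⁻: (228, 89).
After β⁻: (228, 90).
After α: (224, 88).
After α: (220, 86).
Z = 86 is radon.

Rn-220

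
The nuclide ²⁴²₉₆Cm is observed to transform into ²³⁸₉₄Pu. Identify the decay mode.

ΔA = 238 − 242 = -4; ΔZ = 94 − 96 = -2.
A drops by 4 and Z drops by 2 — the signature of alpha emission.

alpha decay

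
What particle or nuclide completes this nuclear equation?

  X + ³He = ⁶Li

Conserve mass number: A + 3 = 6, so A = 3.
Conserve atomic number: Z + 2 = 3, so Z = 1.
A = 3 and Z = 1 is ³H — a triton.

triton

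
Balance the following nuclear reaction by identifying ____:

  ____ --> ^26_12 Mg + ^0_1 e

Al-26

Conserve mass number: A = 26 + 0, so A = 26.
Conserve atomic number: Z = 12 + 1, so Z = 13.
Z = 13 is aluminium, so the species is ^26_13 Al.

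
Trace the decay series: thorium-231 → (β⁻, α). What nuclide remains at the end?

Start: (A, Z) = (231, 90).
After β⁻: (231, 91).
After α: (227, 89).
Z = 89 is actinium.

Ac-227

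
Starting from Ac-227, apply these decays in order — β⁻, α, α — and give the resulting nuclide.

Rn-219

Start: (A, Z) = (227, 89).
After β⁻: (227, 90).
After α: (223, 88).
After α: (219, 86).
Z = 86 is radon.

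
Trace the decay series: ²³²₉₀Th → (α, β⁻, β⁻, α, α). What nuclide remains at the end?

Rn-220

Start: (A, Z) = (232, 90).
After α: (228, 88).
After β⁻: (228, 89).
After β⁻: (228, 90).
After α: (224, 88).
After α: (220, 86).
Z = 86 is radon.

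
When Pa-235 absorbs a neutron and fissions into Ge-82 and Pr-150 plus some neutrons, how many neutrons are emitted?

Conserve mass number: 236 = 82 + 150 + k, so k = 236 − 232 = 4.
Check atomic number: 91 = 32 + 59 + 0 = 91. ✓

4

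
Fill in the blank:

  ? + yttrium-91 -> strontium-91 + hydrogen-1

neutron

Conserve mass number: A + 91 = 91 + 1, so A = 1.
Conserve atomic number: Z + 39 = 38 + 1, so Z = 0.
A = 1 and Z = 0 is neutron — a neutron.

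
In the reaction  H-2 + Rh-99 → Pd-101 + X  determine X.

gamma ray

Conserve mass number: 2 + 99 = 101 + A, so A = 0.
Conserve atomic number: 1 + 45 = 46 + Z, so Z = 0.
A = 0 and Z = 0 is γ — a gamma ray.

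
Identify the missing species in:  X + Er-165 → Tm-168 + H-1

alpha particle

Conserve mass number: A + 165 = 168 + 1, so A = 4.
Conserve atomic number: Z + 68 = 69 + 1, so Z = 2.
A = 4 and Z = 2 is He-4 — an alpha particle.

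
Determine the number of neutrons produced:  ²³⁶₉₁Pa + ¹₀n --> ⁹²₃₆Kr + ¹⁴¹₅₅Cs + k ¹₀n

4

Conserve mass number: 237 = 92 + 141 + k, so k = 237 − 233 = 4.
Check atomic number: 91 = 36 + 55 + 0 = 91. ✓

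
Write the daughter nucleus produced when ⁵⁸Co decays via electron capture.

Fe-58

Electron capture: mass number changes by +0, atomic number by -1.
A: 58 = 58; Z: 27 − 1 = 26.
Z = 26 is iron, so the daughter is ⁵⁸Fe.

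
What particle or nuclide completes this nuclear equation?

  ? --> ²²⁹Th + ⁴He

Conserve mass number: A = 229 + 4, so A = 233.
Conserve atomic number: Z = 90 + 2, so Z = 92.
Z = 92 is uranium, so the species is ²³³U.

U-233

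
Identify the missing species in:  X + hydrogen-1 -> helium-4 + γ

triton

Conserve mass number: A + 1 = 4 + 0, so A = 3.
Conserve atomic number: Z + 1 = 2 + 0, so Z = 1.
A = 3 and Z = 1 is hydrogen-3 — a triton.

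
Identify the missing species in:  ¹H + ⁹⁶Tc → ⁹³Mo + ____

Conserve mass number: 1 + 96 = 93 + A, so A = 4.
Conserve atomic number: 1 + 43 = 42 + Z, so Z = 2.
A = 4 and Z = 2 is ⁴He — an alpha particle.

alpha particle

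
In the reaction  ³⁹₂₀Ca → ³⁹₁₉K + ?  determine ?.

positron

Conserve mass number: 39 = 39 + A, so A = 0.
Conserve atomic number: 20 = 19 + Z, so Z = 1.
A = 0 and Z = 1 is ⁰₁e — a positron.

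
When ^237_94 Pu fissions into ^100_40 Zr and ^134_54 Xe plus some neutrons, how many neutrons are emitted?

3

Conserve mass number: 237 = 100 + 134 + k, so k = 237 − 234 = 3.
Check atomic number: 94 = 40 + 54 + 0 = 94. ✓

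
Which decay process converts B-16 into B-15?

ΔA = 15 − 16 = -1; ΔZ = 5 − 5 = +0.
A drops by 1 with Z unchanged — a neutron was emitted.

neutron emission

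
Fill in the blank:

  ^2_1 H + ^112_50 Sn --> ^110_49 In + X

alpha particle

Conserve mass number: 2 + 112 = 110 + A, so A = 4.
Conserve atomic number: 1 + 50 = 49 + Z, so Z = 2.
A = 4 and Z = 2 is ^4_2 He — an alpha particle.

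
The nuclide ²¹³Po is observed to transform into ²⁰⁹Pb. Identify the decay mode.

ΔA = 209 − 213 = -4; ΔZ = 82 − 84 = -2.
A drops by 4 and Z drops by 2 — the signature of alpha emission.

alpha decay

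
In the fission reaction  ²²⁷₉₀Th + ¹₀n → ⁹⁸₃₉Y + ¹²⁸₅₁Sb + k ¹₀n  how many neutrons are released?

Conserve mass number: 228 = 98 + 128 + k, so k = 228 − 226 = 2.
Check atomic number: 90 = 39 + 51 + 0 = 90. ✓

2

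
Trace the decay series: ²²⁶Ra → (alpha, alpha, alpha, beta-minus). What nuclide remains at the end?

Bi-214

Start: (A, Z) = (226, 88).
After α: (222, 86).
After α: (218, 84).
After α: (214, 82).
After β⁻: (214, 83).
Z = 83 is bismuth.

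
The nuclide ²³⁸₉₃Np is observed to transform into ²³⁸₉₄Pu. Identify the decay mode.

ΔA = 238 − 238 = 0; ΔZ = 94 − 93 = +1.
A is unchanged and Z rises by 1 — a neutron has become a proton (β⁻ decay).

beta-minus decay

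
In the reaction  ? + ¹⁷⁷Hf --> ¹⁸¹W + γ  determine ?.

alpha particle

Conserve mass number: A + 177 = 181 + 0, so A = 4.
Conserve atomic number: Z + 72 = 74 + 0, so Z = 2.
A = 4 and Z = 2 is ⁴He — an alpha particle.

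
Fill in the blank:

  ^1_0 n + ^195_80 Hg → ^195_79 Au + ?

Conserve mass number: 1 + 195 = 195 + A, so A = 1.
Conserve atomic number: 0 + 80 = 79 + Z, so Z = 1.
A = 1 and Z = 1 is ^1_1 H — a proton.

proton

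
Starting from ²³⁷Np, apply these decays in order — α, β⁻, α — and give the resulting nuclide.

Start: (A, Z) = (237, 93).
After α: (233, 91).
After β⁻: (233, 92).
After α: (229, 90).
Z = 90 is thorium.

Th-229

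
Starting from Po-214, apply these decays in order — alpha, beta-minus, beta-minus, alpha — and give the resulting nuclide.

Pb-206

Start: (A, Z) = (214, 84).
After α: (210, 82).
After β⁻: (210, 83).
After β⁻: (210, 84).
After α: (206, 82).
Z = 82 is lead.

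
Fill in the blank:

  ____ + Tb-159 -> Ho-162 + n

alpha particle

Conserve mass number: A + 159 = 162 + 1, so A = 4.
Conserve atomic number: Z + 65 = 67 + 0, so Z = 2.
A = 4 and Z = 2 is He-4 — an alpha particle.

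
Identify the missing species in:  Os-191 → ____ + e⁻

Conserve mass number: 191 = A + 0, so A = 191.
Conserve atomic number: 76 = Z − 1, so Z = 77.
Z = 77 is iridium, so the species is Ir-191.

Ir-191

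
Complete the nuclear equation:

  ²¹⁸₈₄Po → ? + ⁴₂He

Conserve mass number: 218 = A + 4, so A = 214.
Conserve atomic number: 84 = Z + 2, so Z = 82.
Z = 82 is lead, so the species is ²¹⁴₈₂Pb.

Pb-214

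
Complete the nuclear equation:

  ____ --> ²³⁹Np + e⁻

Conserve mass number: A = 239 + 0, so A = 239.
Conserve atomic number: Z = 93 − 1, so Z = 92.
Z = 92 is uranium, so the species is ²³⁹U.

U-239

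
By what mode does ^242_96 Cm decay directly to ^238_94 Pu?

ΔA = 238 − 242 = -4; ΔZ = 94 − 96 = -2.
A drops by 4 and Z drops by 2 — the signature of alpha emission.

alpha decay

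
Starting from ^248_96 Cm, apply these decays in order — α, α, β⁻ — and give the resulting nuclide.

Np-240

Start: (A, Z) = (248, 96).
After α: (244, 94).
After α: (240, 92).
After β⁻: (240, 93).
Z = 93 is neptunium.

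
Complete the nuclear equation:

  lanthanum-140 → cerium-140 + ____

beta-minus particle

Conserve mass number: 140 = 140 + A, so A = 0.
Conserve atomic number: 57 = 58 + Z, so Z = -1.
A = 0 and Z = -1 is e⁻ — a beta-minus particle.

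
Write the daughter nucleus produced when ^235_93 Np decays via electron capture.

Electron capture: mass number changes by +0, atomic number by -1.
A: 235 = 235; Z: 93 − 1 = 92.
Z = 92 is uranium, so the daughter is ^235_92 U.

U-235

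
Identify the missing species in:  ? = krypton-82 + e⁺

Rb-82

Conserve mass number: A = 82 + 0, so A = 82.
Conserve atomic number: Z = 36 + 1, so Z = 37.
Z = 37 is rubidium, so the species is rubidium-82.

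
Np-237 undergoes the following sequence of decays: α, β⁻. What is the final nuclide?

U-233

Start: (A, Z) = (237, 93).
After α: (233, 91).
After β⁻: (233, 92).
Z = 92 is uranium.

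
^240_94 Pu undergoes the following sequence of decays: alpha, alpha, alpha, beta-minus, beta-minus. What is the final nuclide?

Start: (A, Z) = (240, 94).
After α: (236, 92).
After α: (232, 90).
After α: (228, 88).
After β⁻: (228, 89).
After β⁻: (228, 90).
Z = 90 is thorium.

Th-228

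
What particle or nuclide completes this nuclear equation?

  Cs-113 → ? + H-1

Conserve mass number: 113 = A + 1, so A = 112.
Conserve atomic number: 55 = Z + 1, so Z = 54.
Z = 54 is xenon, so the species is Xe-112.

Xe-112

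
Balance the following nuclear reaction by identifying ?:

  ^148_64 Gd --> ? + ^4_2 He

Sm-144

Conserve mass number: 148 = A + 4, so A = 144.
Conserve atomic number: 64 = Z + 2, so Z = 62.
Z = 62 is samarium, so the species is ^144_62 Sm.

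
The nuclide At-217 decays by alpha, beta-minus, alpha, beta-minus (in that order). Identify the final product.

Start: (A, Z) = (217, 85).
After α: (213, 83).
After β⁻: (213, 84).
After α: (209, 82).
After β⁻: (209, 83).
Z = 83 is bismuth.

Bi-209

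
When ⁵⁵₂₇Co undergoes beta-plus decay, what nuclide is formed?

Beta-plus decay: mass number changes by +0, atomic number by -1.
A: 55 = 55; Z: 27 − 1 = 26.
Z = 26 is iron, so the daughter is ⁵⁵₂₆Fe.

Fe-55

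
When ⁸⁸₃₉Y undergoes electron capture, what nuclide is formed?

Electron capture: mass number changes by +0, atomic number by -1.
A: 88 = 88; Z: 39 − 1 = 38.
Z = 38 is strontium, so the daughter is ⁸⁸₃₈Sr.

Sr-88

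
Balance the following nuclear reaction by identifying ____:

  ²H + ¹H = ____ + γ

Conserve mass number: 2 + 1 = A + 0, so A = 3.
Conserve atomic number: 1 + 1 = Z + 0, so Z = 2.
Z = 2 is helium, so the species is ³He.

He-3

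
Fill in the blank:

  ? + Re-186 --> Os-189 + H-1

alpha particle

Conserve mass number: A + 186 = 189 + 1, so A = 4.
Conserve atomic number: Z + 75 = 76 + 1, so Z = 2.
A = 4 and Z = 2 is He-4 — an alpha particle.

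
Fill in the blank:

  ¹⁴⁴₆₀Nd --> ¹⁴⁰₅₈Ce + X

Conserve mass number: 144 = 140 + A, so A = 4.
Conserve atomic number: 60 = 58 + Z, so Z = 2.
A = 4 and Z = 2 is ⁴₂He — an alpha particle.

alpha particle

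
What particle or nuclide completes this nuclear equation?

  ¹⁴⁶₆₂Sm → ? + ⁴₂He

Conserve mass number: 146 = A + 4, so A = 142.
Conserve atomic number: 62 = Z + 2, so Z = 60.
Z = 60 is neodymium, so the species is ¹⁴²₆₀Nd.

Nd-142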